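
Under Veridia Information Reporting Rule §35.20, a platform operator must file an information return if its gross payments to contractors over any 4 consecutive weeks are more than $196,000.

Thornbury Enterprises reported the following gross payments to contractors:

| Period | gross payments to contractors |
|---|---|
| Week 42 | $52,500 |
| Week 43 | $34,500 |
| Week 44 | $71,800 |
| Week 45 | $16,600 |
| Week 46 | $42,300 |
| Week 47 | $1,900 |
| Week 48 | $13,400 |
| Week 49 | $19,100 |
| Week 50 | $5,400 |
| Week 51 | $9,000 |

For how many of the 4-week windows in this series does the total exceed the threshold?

Week 42–Week 45: $52,500 + $34,500 + $71,800 + $16,600 = $175,400 (under)
Week 43–Week 46: $34,500 + $71,800 + $16,600 + $42,300 = $165,200 (under)
Week 44–Week 47: $71,800 + $16,600 + $42,300 + $1,900 = $132,600 (under)
Week 45–Week 48: $16,600 + $42,300 + $1,900 + $13,400 = $74,200 (under)
Week 46–Week 49: $42,300 + $1,900 + $13,400 + $19,100 = $76,700 (under)
Week 47–Week 50: $1,900 + $13,400 + $19,100 + $5,400 = $39,800 (under)
Week 48–Week 51: $13,400 + $19,100 + $5,400 + $9,000 = $46,900 (under)
0 windows exceed the threshold.

0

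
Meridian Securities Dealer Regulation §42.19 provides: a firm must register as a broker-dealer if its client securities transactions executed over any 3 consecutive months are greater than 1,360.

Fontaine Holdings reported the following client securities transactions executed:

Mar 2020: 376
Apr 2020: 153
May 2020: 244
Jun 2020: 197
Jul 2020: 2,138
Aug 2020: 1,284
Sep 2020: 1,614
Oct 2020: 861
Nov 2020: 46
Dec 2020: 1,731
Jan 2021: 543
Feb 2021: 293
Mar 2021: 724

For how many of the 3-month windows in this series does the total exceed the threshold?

9

Mar 2020–May 2020: 376 + 153 + 244 = 773 (under)
Apr 2020–Jun 2020: 153 + 244 + 197 = 594 (under)
May 2020–Jul 2020: 244 + 197 + 2,138 = 2,579 (over)
Jun 2020–Aug 2020: 197 + 2,138 + 1,284 = 3,619 (over)
Jul 2020–Sep 2020: 2,138 + 1,284 + 1,614 = 5,036 (over)
Aug 2020–Oct 2020: 1,284 + 1,614 + 861 = 3,759 (over)
Sep 2020–Nov 2020: 1,614 + 861 + 46 = 2,521 (over)
Oct 2020–Dec 2020: 861 + 46 + 1,731 = 2,638 (over)
Nov 2020–Jan 2021: 46 + 1,731 + 543 = 2,320 (over)
Dec 2020–Feb 2021: 1,731 + 543 + 293 = 2,567 (over)
Jan 2021–Mar 2021: 543 + 293 + 724 = 1,560 (over)
9 windows exceed the threshold.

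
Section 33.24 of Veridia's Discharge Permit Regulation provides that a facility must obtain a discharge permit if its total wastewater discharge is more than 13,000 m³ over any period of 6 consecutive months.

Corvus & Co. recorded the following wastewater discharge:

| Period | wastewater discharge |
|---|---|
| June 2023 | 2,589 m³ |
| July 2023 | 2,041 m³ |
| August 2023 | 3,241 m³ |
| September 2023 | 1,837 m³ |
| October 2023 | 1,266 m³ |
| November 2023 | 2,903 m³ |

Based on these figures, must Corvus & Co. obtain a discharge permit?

Total wastewater discharge: 2,589 m³ + 2,041 m³ + 3,241 m³ + 1,837 m³ + 1,266 m³ + 2,903 m³ = 13,877 m³.
13,877 m³ > 13,000 m³, so the threshold is exceeded.

Yes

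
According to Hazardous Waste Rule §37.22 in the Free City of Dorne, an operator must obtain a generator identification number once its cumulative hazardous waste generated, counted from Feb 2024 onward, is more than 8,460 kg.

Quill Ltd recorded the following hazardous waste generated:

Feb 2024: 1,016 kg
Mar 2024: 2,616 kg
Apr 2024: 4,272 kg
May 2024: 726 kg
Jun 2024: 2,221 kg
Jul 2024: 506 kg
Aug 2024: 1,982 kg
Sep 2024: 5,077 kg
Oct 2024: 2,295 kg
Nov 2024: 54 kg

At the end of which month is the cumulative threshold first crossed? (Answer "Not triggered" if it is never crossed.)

Through Feb 2024: 1,016 kg
Through Mar 2024: 3,632 kg
Through Apr 2024: 7,904 kg
Through May 2024: 8,630 kg ← exceeds threshold

May 2024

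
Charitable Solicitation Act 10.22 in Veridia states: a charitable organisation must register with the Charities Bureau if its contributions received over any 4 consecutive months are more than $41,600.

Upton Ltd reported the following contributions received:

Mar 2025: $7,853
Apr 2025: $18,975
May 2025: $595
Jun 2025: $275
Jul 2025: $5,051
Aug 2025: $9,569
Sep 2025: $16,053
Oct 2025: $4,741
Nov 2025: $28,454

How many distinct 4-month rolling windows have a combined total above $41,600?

Mar 2025–Jun 2025: $7,853 + $18,975 + $595 + $275 = $27,698 (under)
Apr 2025–Jul 2025: $18,975 + $595 + $275 + $5,051 = $24,896 (under)
May 2025–Aug 2025: $595 + $275 + $5,051 + $9,569 = $15,490 (under)
Jun 2025–Sep 2025: $275 + $5,051 + $9,569 + $16,053 = $30,948 (under)
Jul 2025–Oct 2025: $5,051 + $9,569 + $16,053 + $4,741 = $35,414 (under)
Aug 2025–Nov 2025: $9,569 + $16,053 + $4,741 + $28,454 = $58,817 (over)
1 window exceeds the threshold.

1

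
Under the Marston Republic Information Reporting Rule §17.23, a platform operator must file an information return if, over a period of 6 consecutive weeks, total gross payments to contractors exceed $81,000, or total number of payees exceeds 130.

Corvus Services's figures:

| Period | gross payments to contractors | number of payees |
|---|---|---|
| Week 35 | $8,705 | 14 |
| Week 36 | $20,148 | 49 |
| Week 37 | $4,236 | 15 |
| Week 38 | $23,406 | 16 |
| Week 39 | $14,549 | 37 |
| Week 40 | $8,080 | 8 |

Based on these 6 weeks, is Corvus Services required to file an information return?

Yes

Total gross payments to contractors: $8,705 + $20,148 + $4,236 + $23,406 + $14,549 + $8,080 = $79,124 (≤ $81,000).
Total number of payees: 14 + 49 + 15 + 16 + 37 + 8 = 139 (> 130).
The test is 'or': at least one threshold is exceeded.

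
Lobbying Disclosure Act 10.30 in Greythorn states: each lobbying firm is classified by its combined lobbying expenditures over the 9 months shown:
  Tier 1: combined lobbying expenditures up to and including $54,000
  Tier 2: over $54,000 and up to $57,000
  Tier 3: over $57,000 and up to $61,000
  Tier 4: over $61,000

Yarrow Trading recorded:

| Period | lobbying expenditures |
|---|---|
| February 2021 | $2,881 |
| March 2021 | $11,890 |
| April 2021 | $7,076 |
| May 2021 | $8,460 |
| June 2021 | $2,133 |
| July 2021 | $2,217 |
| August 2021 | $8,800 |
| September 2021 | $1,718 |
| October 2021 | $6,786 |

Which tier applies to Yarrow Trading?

Combined lobbying expenditures: $2,881 + $11,890 + $7,076 + $8,460 + $2,133 + $2,217 + $8,800 + $1,718 + $6,786 = $51,961.
$51,961 ≤ $54,000, so Tier 1 applies.

Tier 1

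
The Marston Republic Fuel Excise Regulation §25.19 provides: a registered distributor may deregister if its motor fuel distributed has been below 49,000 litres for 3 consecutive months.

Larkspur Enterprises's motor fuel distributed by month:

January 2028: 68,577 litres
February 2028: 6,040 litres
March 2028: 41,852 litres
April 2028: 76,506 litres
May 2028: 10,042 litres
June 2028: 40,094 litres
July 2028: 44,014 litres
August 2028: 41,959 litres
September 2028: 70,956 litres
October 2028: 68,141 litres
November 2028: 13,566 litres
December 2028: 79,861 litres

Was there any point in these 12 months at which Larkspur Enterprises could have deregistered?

Months below 49,000 litres: February 2028, March 2028, May 2028, June 2028, July 2028, August 2028, November 2028.
Longest run of consecutive months below the threshold: 4.
4 ≥ 3, so Larkspur Enterprises became eligible.

Yes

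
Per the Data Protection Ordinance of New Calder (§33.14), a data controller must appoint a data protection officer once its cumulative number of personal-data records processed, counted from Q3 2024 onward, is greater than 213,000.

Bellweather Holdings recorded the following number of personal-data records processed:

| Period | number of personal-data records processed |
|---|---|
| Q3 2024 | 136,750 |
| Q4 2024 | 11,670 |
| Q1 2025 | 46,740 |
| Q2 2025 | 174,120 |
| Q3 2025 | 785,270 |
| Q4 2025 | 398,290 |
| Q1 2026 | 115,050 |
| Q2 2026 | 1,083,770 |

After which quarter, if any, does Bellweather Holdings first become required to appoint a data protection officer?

Through Q3 2024: 136,750
Through Q4 2024: 148,420
Through Q1 2025: 195,160
Through Q2 2025: 369,280 ← exceeds threshold

Q2 2025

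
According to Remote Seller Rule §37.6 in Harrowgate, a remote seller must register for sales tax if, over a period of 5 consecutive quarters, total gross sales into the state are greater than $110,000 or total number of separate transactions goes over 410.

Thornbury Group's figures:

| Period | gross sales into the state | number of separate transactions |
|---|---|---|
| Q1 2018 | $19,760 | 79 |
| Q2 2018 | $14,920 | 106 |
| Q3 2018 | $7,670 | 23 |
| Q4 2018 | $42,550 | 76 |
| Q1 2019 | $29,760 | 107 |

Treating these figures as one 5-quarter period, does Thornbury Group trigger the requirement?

Total gross sales into the state: $19,760 + $14,920 + $7,670 + $42,550 + $29,760 = $114,660 (> $110,000).
Total number of separate transactions: 79 + 106 + 23 + 76 + 107 = 391 (≤ 410).
The test is 'or': at least one threshold is exceeded.

Yes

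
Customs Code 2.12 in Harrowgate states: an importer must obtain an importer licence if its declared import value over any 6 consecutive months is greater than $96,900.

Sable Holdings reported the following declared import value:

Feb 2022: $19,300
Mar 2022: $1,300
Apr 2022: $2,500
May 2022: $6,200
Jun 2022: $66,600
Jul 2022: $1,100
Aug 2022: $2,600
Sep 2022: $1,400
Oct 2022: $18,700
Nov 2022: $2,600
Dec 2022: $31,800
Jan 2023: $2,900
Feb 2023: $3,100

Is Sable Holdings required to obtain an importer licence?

Yes

Feb 2022–Jul 2022: $19,300 + $1,300 + $2,500 + $6,200 + $66,600 + $1,100 = $97,000 (over)
Mar 2022–Aug 2022: $1,300 + $2,500 + $6,200 + $66,600 + $1,100 + $2,600 = $80,300 (under)
Apr 2022–Sep 2022: $2,500 + $6,200 + $66,600 + $1,100 + $2,600 + $1,400 = $80,400 (under)
May 2022–Oct 2022: $6,200 + $66,600 + $1,100 + $2,600 + $1,400 + $18,700 = $96,600 (under)
Jun 2022–Nov 2022: $66,600 + $1,100 + $2,600 + $1,400 + $18,700 + $2,600 = $93,000 (under)
Jul 2022–Dec 2022: $1,100 + $2,600 + $1,400 + $18,700 + $2,600 + $31,800 = $58,200 (under)
Aug 2022–Jan 2023: $2,600 + $1,400 + $18,700 + $2,600 + $31,800 + $2,900 = $60,000 (under)
Sep 2022–Feb 2023: $1,400 + $18,700 + $2,600 + $31,800 + $2,900 + $3,100 = $60,500 (under)
At least one window exceeds $96,900.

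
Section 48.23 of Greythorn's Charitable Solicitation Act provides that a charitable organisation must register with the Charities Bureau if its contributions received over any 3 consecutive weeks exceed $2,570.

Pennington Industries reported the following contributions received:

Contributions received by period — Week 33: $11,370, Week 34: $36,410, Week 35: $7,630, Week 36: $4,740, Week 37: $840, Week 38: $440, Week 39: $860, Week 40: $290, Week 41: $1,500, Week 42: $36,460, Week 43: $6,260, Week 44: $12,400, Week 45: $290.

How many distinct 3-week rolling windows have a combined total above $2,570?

Week 33–Week 35: $11,370 + $36,410 + $7,630 = $55,410 (over)
Week 34–Week 36: $36,410 + $7,630 + $4,740 = $48,780 (over)
Week 35–Week 37: $7,630 + $4,740 + $840 = $13,210 (over)
Week 36–Week 38: $4,740 + $840 + $440 = $6,020 (over)
Week 37–Week 39: $840 + $440 + $860 = $2,140 (under)
Week 38–Week 40: $440 + $860 + $290 = $1,590 (under)
Week 39–Week 41: $860 + $290 + $1,500 = $2,650 (over)
Week 40–Week 42: $290 + $1,500 + $36,460 = $38,250 (over)
Week 41–Week 43: $1,500 + $36,460 + $6,260 = $44,220 (over)
Week 42–Week 44: $36,460 + $6,260 + $12,400 = $55,120 (over)
Week 43–Week 45: $6,260 + $12,400 + $290 = $18,950 (over)
9 windows exceed the threshold.

9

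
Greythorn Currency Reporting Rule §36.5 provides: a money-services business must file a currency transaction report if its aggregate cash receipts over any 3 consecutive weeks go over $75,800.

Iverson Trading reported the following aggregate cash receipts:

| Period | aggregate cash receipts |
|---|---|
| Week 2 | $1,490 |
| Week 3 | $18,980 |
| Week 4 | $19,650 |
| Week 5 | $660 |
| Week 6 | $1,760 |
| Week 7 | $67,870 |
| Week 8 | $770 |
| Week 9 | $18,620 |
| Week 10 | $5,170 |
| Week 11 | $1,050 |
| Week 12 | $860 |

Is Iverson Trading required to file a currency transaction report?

Week 2–Week 4: $1,490 + $18,980 + $19,650 = $40,120 (under)
Week 3–Week 5: $18,980 + $19,650 + $660 = $39,290 (under)
Week 4–Week 6: $19,650 + $660 + $1,760 = $22,070 (under)
Week 5–Week 7: $660 + $1,760 + $67,870 = $70,290 (under)
Week 6–Week 8: $1,760 + $67,870 + $770 = $70,400 (under)
Week 7–Week 9: $67,870 + $770 + $18,620 = $87,260 (over)
Week 8–Week 10: $770 + $18,620 + $5,170 = $24,560 (under)
Week 9–Week 11: $18,620 + $5,170 + $1,050 = $24,840 (under)
Week 10–Week 12: $5,170 + $1,050 + $860 = $7,080 (under)
At least one window exceeds $75,800.

Yes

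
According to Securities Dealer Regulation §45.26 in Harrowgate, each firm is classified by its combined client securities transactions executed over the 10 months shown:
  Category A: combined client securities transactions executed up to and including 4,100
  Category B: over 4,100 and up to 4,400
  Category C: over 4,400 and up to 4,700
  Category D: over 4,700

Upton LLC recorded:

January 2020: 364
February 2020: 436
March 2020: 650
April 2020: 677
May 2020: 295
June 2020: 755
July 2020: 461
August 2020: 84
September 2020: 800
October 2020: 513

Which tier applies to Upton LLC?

Combined client securities transactions executed: 364 + 436 + 650 + 677 + 295 + 755 + 461 + 84 + 800 + 513 = 5,035.
5,035 > 4,700, so Category D applies.

Category D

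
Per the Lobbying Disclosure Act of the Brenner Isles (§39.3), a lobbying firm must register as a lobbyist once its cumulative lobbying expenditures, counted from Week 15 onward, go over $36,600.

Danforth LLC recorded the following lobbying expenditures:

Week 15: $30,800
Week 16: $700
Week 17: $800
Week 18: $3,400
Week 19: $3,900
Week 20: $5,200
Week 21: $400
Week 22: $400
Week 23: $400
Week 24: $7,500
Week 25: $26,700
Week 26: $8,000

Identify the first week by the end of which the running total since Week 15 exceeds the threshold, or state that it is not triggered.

Through Week 15: $30,800
Through Week 16: $31,500
Through Week 17: $32,300
Through Week 18: $35,700
Through Week 19: $39,600 ← exceeds threshold

Week 19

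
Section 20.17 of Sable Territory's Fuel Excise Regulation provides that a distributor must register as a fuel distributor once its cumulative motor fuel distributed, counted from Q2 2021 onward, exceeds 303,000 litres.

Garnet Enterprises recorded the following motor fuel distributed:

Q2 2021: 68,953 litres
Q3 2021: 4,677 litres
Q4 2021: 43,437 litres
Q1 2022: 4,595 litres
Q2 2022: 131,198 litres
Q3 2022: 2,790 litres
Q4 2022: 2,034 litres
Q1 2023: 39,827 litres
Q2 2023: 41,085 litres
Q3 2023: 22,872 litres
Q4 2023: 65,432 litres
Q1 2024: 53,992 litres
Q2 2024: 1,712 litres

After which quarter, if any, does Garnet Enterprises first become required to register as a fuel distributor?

Q2 2023

Through Q2 2021: 68,953 litres
Through Q3 2021: 73,630 litres
Through Q4 2021: 117,067 litres
Through Q1 2022: 121,662 litres
Through Q2 2022: 252,860 litres
Through Q3 2022: 255,650 litres
Through Q4 2022: 257,684 litres
Through Q1 2023: 297,511 litres
Through Q2 2023: 338,596 litres ← exceeds threshold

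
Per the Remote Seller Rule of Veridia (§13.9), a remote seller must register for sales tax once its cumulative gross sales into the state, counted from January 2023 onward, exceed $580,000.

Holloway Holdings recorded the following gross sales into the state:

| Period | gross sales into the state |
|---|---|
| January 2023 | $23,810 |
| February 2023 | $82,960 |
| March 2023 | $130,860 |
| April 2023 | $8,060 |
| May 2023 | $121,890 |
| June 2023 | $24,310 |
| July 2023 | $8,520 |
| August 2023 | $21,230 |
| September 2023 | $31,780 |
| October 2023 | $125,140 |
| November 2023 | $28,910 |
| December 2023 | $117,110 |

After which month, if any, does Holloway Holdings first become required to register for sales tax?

November 2023

Through January 2023: $23,810
Through February 2023: $106,770
Through March 2023: $237,630
Through April 2023: $245,690
Through May 2023: $367,580
Through June 2023: $391,890
Through July 2023: $400,410
Through August 2023: $421,640
Through September 2023: $453,420
Through October 2023: $578,560
Through November 2023: $607,470 ← exceeds threshold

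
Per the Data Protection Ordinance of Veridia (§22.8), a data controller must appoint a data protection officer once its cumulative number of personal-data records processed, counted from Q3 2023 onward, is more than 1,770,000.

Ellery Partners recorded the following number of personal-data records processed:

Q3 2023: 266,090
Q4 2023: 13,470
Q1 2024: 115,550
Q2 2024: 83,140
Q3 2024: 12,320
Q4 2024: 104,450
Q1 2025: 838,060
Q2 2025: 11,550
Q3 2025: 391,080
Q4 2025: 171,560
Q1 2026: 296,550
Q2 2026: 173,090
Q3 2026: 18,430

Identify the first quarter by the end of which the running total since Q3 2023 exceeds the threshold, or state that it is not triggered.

Q3 2025

Through Q3 2023: 266,090
Through Q4 2023: 279,560
Through Q1 2024: 395,110
Through Q2 2024: 478,250
Through Q3 2024: 490,570
Through Q4 2024: 595,020
Through Q1 2025: 1,433,080
Through Q2 2025: 1,444,630
Through Q3 2025: 1,835,710 ← exceeds threshold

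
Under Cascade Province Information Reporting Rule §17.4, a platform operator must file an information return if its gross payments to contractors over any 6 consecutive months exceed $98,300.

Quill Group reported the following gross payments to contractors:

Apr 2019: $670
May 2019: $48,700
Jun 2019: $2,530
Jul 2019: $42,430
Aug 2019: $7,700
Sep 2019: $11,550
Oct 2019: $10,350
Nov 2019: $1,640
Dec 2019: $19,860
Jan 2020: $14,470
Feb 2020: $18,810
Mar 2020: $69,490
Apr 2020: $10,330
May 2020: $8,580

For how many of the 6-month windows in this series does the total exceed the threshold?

Apr 2019–Sep 2019: $670 + $48,700 + $2,530 + $42,430 + $7,700 + $11,550 = $113,580 (over)
May 2019–Oct 2019: $48,700 + $2,530 + $42,430 + $7,700 + $11,550 + $10,350 = $123,260 (over)
Jun 2019–Nov 2019: $2,530 + $42,430 + $7,700 + $11,550 + $10,350 + $1,640 = $76,200 (under)
Jul 2019–Dec 2019: $42,430 + $7,700 + $11,550 + $10,350 + $1,640 + $19,860 = $93,530 (under)
Aug 2019–Jan 2020: $7,700 + $11,550 + $10,350 + $1,640 + $19,860 + $14,470 = $65,570 (under)
Sep 2019–Feb 2020: $11,550 + $10,350 + $1,640 + $19,860 + $14,470 + $18,810 = $76,680 (under)
Oct 2019–Mar 2020: $10,350 + $1,640 + $19,860 + $14,470 + $18,810 + $69,490 = $134,620 (over)
Nov 2019–Apr 2020: $1,640 + $19,860 + $14,470 + $18,810 + $69,490 + $10,330 = $134,600 (over)
Dec 2019–May 2020: $19,860 + $14,470 + $18,810 + $69,490 + $10,330 + $8,580 = $141,540 (over)
5 windows exceed the threshold.

5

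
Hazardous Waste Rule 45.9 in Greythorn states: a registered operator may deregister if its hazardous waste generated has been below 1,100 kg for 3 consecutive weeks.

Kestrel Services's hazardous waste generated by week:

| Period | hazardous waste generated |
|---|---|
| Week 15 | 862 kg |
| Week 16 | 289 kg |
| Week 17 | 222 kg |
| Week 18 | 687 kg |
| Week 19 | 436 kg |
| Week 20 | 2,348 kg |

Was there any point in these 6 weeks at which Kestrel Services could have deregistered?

Weeks below 1,100 kg: Week 15, Week 16, Week 17, Week 18, Week 19.
Longest run of consecutive weeks below the threshold: 5.
5 ≥ 3, so Kestrel Services became eligible.

Yes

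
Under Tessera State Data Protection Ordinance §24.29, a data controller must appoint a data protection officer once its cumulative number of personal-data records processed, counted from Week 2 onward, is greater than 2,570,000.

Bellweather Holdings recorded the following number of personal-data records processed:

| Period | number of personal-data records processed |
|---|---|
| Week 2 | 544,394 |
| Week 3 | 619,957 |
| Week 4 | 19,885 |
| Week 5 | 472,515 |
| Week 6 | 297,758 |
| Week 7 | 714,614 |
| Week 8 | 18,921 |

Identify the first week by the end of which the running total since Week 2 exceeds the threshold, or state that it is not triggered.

Week 7

Through Week 2: 544,394
Through Week 3: 1,164,351
Through Week 4: 1,184,236
Through Week 5: 1,656,751
Through Week 6: 1,954,509
Through Week 7: 2,669,123 ← exceeds threshold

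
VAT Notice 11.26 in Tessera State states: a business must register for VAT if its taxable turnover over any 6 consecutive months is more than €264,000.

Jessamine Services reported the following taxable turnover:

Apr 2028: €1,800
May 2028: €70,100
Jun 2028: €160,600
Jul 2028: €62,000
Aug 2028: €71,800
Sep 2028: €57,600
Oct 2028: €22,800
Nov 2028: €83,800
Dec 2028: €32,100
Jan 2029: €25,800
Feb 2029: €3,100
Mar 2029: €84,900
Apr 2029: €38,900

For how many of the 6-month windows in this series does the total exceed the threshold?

6

Apr 2028–Sep 2028: €1,800 + €70,100 + €160,600 + €62,000 + €71,800 + €57,600 = €423,900 (over)
May 2028–Oct 2028: €70,100 + €160,600 + €62,000 + €71,800 + €57,600 + €22,800 = €444,900 (over)
Jun 2028–Nov 2028: €160,600 + €62,000 + €71,800 + €57,600 + €22,800 + €83,800 = €458,600 (over)
Jul 2028–Dec 2028: €62,000 + €71,800 + €57,600 + €22,800 + €83,800 + €32,100 = €330,100 (over)
Aug 2028–Jan 2029: €71,800 + €57,600 + €22,800 + €83,800 + €32,100 + €25,800 = €293,900 (over)
Sep 2028–Feb 2029: €57,600 + €22,800 + €83,800 + €32,100 + €25,800 + €3,100 = €225,200 (under)
Oct 2028–Mar 2029: €22,800 + €83,800 + €32,100 + €25,800 + €3,100 + €84,900 = €252,500 (under)
Nov 2028–Apr 2029: €83,800 + €32,100 + €25,800 + €3,100 + €84,900 + €38,900 = €268,600 (over)
6 windows exceed the threshold.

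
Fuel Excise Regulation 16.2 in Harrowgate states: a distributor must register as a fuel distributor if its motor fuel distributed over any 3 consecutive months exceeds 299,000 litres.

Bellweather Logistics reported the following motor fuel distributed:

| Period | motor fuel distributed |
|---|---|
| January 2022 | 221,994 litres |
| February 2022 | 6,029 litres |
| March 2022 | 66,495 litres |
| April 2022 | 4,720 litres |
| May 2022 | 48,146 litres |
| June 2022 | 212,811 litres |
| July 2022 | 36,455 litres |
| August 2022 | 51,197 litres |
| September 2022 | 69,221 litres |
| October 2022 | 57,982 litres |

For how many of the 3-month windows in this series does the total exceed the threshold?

1

January 2022–March 2022: 221,994 litres + 6,029 litres + 66,495 litres = 294,518 litres (under)
February 2022–April 2022: 6,029 litres + 66,495 litres + 4,720 litres = 77,244 litres (under)
March 2022–May 2022: 66,495 litres + 4,720 litres + 48,146 litres = 119,361 litres (under)
April 2022–June 2022: 4,720 litres + 48,146 litres + 212,811 litres = 265,677 litres (under)
May 2022–July 2022: 48,146 litres + 212,811 litres + 36,455 litres = 297,412 litres (under)
June 2022–August 2022: 212,811 litres + 36,455 litres + 51,197 litres = 300,463 litres (over)
July 2022–September 2022: 36,455 litres + 51,197 litres + 69,221 litres = 156,873 litres (under)
August 2022–October 2022: 51,197 litres + 69,221 litres + 57,982 litres = 178,400 litres (under)
1 window exceeds the threshold.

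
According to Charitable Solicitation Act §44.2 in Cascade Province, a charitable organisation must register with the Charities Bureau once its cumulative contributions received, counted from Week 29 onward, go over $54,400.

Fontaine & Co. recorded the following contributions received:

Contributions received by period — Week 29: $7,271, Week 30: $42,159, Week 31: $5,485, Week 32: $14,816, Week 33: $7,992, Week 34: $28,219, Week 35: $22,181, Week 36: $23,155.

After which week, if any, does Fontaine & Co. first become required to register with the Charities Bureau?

Through Week 29: $7,271
Through Week 30: $49,430
Through Week 31: $54,915 ← exceeds threshold

Week 31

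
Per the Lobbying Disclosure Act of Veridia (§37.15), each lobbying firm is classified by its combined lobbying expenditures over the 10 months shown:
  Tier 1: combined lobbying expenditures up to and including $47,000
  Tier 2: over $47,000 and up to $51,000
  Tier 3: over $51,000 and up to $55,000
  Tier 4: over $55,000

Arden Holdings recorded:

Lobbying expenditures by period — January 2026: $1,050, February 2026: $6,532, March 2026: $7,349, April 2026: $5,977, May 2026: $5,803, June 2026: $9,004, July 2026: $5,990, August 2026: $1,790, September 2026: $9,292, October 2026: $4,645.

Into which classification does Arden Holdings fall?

Combined lobbying expenditures: $1,050 + $6,532 + $7,349 + $5,977 + $5,803 + $9,004 + $5,990 + $1,790 + $9,292 + $4,645 = $57,432.
$57,432 > $55,000, so Tier 4 applies.

Tier 4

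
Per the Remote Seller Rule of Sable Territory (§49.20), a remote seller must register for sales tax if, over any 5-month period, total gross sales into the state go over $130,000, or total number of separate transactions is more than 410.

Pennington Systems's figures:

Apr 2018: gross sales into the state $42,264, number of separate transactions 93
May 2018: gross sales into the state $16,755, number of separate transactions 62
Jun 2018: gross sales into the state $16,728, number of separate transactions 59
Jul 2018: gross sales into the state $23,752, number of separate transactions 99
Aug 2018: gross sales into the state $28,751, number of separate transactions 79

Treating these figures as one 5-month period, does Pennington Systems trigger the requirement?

No

Total gross sales into the state: $42,264 + $16,755 + $16,728 + $23,752 + $28,751 = $128,250 (≤ $130,000).
Total number of separate transactions: 93 + 62 + 59 + 99 + 79 = 392 (≤ 410).
The test is 'or': neither threshold is exceeded.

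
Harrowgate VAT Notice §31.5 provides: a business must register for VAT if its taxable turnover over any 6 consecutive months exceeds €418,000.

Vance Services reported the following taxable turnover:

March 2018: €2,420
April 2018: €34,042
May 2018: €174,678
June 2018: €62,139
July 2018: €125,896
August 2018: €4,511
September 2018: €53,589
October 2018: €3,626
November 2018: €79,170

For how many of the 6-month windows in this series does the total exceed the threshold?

March 2018–August 2018: €2,420 + €34,042 + €174,678 + €62,139 + €125,896 + €4,511 = €403,686 (under)
April 2018–September 2018: €34,042 + €174,678 + €62,139 + €125,896 + €4,511 + €53,589 = €454,855 (over)
May 2018–October 2018: €174,678 + €62,139 + €125,896 + €4,511 + €53,589 + €3,626 = €424,439 (over)
June 2018–November 2018: €62,139 + €125,896 + €4,511 + €53,589 + €3,626 + €79,170 = €328,931 (under)
2 windows exceed the threshold.

2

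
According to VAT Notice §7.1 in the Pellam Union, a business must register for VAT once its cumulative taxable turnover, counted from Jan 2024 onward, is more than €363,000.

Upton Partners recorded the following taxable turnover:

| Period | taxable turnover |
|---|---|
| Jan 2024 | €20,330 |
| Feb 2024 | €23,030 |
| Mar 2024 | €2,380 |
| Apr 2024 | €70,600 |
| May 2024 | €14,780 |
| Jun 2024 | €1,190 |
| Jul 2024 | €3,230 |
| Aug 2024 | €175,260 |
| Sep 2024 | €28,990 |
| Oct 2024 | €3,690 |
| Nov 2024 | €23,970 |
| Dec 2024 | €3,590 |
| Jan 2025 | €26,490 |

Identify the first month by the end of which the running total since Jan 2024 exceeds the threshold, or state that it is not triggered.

Nov 2024

Through Jan 2024: €20,330
Through Feb 2024: €43,360
Through Mar 2024: €45,740
Through Apr 2024: €116,340
Through May 2024: €131,120
Through Jun 2024: €132,310
Through Jul 2024: €135,540
Through Aug 2024: €310,800
Through Sep 2024: €339,790
Through Oct 2024: €343,480
Through Nov 2024: €367,450 ← exceeds threshold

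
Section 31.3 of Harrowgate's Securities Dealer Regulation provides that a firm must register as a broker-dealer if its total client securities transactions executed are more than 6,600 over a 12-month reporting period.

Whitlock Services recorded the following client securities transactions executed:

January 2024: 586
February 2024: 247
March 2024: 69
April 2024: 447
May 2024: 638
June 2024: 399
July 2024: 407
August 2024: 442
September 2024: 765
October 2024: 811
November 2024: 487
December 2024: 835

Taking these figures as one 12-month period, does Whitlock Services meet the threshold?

No

Total client securities transactions executed: 586 + 247 + 69 + 447 + 638 + 399 + 407 + 442 + 765 + 811 + 487 + 835 = 6,133.
6,133 ≤ 6,600, so the threshold is not exceeded.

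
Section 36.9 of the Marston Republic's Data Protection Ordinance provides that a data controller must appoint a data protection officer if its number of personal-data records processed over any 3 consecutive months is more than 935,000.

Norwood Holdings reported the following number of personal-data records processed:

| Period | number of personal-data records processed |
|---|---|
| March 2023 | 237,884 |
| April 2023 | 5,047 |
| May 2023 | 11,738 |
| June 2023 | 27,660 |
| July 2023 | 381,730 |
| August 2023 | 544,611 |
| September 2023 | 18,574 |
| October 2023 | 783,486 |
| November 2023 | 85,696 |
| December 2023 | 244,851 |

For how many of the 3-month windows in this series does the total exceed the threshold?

March 2023–May 2023: 237,884 + 5,047 + 11,738 = 254,669 (under)
April 2023–June 2023: 5,047 + 11,738 + 27,660 = 44,445 (under)
May 2023–July 2023: 11,738 + 27,660 + 381,730 = 421,128 (under)
June 2023–August 2023: 27,660 + 381,730 + 544,611 = 954,001 (over)
July 2023–September 2023: 381,730 + 544,611 + 18,574 = 944,915 (over)
August 2023–October 2023: 544,611 + 18,574 + 783,486 = 1,346,671 (over)
September 2023–November 2023: 18,574 + 783,486 + 85,696 = 887,756 (under)
October 2023–December 2023: 783,486 + 85,696 + 244,851 = 1,114,033 (over)
4 windows exceed the threshold.

4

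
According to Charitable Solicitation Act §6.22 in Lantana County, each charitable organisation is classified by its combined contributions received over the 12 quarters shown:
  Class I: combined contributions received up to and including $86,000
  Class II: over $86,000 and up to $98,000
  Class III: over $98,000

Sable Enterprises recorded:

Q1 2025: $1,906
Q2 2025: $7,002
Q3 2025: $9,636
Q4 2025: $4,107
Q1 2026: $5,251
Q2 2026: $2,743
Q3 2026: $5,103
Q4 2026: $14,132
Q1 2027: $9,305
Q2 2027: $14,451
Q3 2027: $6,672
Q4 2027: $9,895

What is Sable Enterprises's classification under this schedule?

Combined contributions received: $1,906 + $7,002 + $9,636 + $4,107 + $5,251 + $2,743 + $5,103 + $14,132 + $9,305 + $14,451 + $6,672 + $9,895 = $90,203.
$86,000 < $90,203 ≤ $98,000, so Class II applies.

Class II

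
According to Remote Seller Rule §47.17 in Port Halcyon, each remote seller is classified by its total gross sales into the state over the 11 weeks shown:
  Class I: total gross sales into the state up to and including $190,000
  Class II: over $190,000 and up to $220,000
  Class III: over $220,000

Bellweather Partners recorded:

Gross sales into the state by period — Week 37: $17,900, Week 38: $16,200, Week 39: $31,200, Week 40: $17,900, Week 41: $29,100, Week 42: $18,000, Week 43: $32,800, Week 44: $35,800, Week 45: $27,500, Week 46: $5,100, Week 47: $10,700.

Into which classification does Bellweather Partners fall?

Class III

Total gross sales into the state: $17,900 + $16,200 + $31,200 + $17,900 + $29,100 + $18,000 + $32,800 + $35,800 + $27,500 + $5,100 + $10,700 = $242,200.
$242,200 > $220,000, so Class III applies.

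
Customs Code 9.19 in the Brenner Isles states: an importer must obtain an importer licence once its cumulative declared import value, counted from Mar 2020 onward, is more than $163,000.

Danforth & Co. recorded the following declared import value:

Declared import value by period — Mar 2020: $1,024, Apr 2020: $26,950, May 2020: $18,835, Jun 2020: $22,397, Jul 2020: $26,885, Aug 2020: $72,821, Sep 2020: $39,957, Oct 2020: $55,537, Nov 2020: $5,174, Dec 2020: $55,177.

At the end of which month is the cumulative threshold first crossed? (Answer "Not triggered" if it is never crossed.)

Through Mar 2020: $1,024
Through Apr 2020: $27,974
Through May 2020: $46,809
Through Jun 2020: $69,206
Through Jul 2020: $96,091
Through Aug 2020: $168,912 ← exceeds threshold

Aug 2020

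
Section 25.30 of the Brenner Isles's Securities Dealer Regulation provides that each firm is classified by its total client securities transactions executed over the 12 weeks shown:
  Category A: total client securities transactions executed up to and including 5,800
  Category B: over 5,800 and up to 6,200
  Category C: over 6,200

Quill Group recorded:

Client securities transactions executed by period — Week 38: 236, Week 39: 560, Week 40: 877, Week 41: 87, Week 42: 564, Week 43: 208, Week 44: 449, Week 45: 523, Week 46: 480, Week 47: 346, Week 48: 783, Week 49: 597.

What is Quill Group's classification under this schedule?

Category A

Total client securities transactions executed: 236 + 560 + 877 + 87 + 564 + 208 + 449 + 523 + 480 + 346 + 783 + 597 = 5,710.
5,710 ≤ 5,800, so Category A applies.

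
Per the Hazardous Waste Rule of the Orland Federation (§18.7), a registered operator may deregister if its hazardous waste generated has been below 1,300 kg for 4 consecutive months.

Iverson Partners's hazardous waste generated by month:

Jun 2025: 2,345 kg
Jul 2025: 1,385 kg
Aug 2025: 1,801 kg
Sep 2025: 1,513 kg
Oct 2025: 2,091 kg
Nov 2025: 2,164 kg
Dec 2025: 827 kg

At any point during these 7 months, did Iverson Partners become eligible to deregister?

No

Months below 1,300 kg: Dec 2025.
Longest run of consecutive months below the threshold: 1.
1 < 4, so Iverson Partners never became eligible.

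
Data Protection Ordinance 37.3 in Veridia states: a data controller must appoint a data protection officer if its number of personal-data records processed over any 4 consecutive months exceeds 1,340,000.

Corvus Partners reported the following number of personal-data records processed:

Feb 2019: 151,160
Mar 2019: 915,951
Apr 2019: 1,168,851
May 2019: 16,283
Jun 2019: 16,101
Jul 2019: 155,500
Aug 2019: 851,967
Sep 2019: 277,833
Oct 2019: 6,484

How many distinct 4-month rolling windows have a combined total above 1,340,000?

Feb 2019–May 2019: 151,160 + 915,951 + 1,168,851 + 16,283 = 2,252,245 (over)
Mar 2019–Jun 2019: 915,951 + 1,168,851 + 16,283 + 16,101 = 2,117,186 (over)
Apr 2019–Jul 2019: 1,168,851 + 16,283 + 16,101 + 155,500 = 1,356,735 (over)
May 2019–Aug 2019: 16,283 + 16,101 + 155,500 + 851,967 = 1,039,851 (under)
Jun 2019–Sep 2019: 16,101 + 155,500 + 851,967 + 277,833 = 1,301,401 (under)
Jul 2019–Oct 2019: 155,500 + 851,967 + 277,833 + 6,484 = 1,291,784 (under)
3 windows exceed the threshold.

3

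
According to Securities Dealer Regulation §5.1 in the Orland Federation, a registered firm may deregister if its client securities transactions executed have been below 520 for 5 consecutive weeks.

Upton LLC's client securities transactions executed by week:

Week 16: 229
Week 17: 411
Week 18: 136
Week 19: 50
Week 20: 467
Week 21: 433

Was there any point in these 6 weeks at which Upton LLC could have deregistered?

Yes

Weeks below 520: Week 16, Week 17, Week 18, Week 19, Week 20, Week 21.
Longest run of consecutive weeks below the threshold: 6.
6 ≥ 5, so Upton LLC became eligible.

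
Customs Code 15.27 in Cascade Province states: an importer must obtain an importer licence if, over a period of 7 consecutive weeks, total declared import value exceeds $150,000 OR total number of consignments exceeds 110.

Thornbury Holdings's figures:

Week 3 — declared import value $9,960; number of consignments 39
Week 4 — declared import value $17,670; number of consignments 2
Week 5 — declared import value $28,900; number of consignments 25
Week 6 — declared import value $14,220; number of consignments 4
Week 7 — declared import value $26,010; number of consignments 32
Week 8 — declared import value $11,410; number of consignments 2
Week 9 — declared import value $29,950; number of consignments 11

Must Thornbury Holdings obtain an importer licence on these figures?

Yes

Total declared import value: $9,960 + $17,670 + $28,900 + $14,220 + $26,010 + $11,410 + $29,950 = $138,120 (≤ $150,000).
Total number of consignments: 39 + 2 + 25 + 4 + 32 + 2 + 11 = 115 (> 110).
The test is 'or': at least one threshold is exceeded.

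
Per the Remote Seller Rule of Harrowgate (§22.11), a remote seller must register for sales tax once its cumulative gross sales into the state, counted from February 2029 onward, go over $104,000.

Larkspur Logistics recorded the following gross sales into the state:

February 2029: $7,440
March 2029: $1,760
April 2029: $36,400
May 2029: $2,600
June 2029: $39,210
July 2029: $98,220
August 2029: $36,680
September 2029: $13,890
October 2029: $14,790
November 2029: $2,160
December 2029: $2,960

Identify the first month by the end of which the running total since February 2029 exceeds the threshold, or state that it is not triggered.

Through February 2029: $7,440
Through March 2029: $9,200
Through April 2029: $45,600
Through May 2029: $48,200
Through June 2029: $87,410
Through July 2029: $185,630 ← exceeds threshold

July 2029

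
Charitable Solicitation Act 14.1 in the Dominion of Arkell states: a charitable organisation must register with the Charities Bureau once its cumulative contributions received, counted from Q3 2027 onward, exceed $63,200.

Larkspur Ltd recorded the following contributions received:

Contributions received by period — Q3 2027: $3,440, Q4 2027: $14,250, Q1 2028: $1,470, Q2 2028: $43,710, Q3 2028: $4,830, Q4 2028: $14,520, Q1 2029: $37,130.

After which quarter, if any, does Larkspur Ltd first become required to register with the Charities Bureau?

Through Q3 2027: $3,440
Through Q4 2027: $17,690
Through Q1 2028: $19,160
Through Q2 2028: $62,870
Through Q3 2028: $67,700 ← exceeds threshold

Q3 2028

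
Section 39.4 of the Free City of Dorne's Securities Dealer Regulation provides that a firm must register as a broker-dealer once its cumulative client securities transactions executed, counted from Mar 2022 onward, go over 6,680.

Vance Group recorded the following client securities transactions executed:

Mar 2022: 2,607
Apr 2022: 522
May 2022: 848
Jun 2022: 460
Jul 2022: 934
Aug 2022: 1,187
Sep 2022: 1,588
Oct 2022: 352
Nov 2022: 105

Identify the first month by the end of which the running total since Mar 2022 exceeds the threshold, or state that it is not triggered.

Sep 2022

Through Mar 2022: 2,607
Through Apr 2022: 3,129
Through May 2022: 3,977
Through Jun 2022: 4,437
Through Jul 2022: 5,371
Through Aug 2022: 6,558
Through Sep 2022: 8,146 ← exceeds threshold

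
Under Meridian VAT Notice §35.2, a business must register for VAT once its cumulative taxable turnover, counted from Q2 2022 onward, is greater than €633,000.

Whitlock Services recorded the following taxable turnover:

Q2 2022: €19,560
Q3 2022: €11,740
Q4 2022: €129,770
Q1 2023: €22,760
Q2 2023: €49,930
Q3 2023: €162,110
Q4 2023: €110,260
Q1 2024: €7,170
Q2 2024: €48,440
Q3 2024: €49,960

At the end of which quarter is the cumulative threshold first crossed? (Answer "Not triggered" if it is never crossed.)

Through Q2 2022: €19,560
Through Q3 2022: €31,300
Through Q4 2022: €161,070
Through Q1 2023: €183,830
Through Q2 2023: €233,760
Through Q3 2023: €395,870
Through Q4 2023: €506,130
Through Q1 2024: €513,300
Through Q2 2024: €561,740
Through Q3 2024: €611,700
Final cumulative total €611,700 ≤ €633,000; the threshold is never exceeded.

Not triggered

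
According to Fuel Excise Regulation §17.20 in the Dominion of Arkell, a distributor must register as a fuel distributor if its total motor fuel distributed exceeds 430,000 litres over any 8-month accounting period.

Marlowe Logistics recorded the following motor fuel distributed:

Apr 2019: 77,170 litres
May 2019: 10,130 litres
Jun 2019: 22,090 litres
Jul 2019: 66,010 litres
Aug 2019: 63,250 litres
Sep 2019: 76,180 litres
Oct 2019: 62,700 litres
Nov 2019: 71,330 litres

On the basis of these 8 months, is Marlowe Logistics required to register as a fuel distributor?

Yes

Total motor fuel distributed: 77,170 litres + 10,130 litres + 22,090 litres + 66,010 litres + 63,250 litres + 76,180 litres + 62,700 litres + 71,330 litres = 448,860 litres.
448,860 litres > 430,000 litres, so the threshold is exceeded.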